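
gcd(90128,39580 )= 4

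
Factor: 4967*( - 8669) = - 43058923=- 4967^1*8669^1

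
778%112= 106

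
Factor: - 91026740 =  - 2^2 * 5^1 * 7^1* 97^1*6703^1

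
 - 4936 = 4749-9685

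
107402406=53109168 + 54293238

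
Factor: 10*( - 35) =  - 2^1 * 5^2*7^1 = - 350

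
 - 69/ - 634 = 69/634 = 0.11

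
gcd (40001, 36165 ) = 1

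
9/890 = 9/890 = 0.01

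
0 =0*75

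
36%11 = 3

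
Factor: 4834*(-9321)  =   - 45057714 = - 2^1 * 3^1 * 13^1*239^1*2417^1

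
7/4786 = 7/4786 = 0.00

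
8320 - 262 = 8058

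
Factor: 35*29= 5^1*7^1*  29^1= 1015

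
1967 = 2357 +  - 390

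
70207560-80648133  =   - 10440573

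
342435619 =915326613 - 572890994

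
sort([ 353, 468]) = [ 353,468 ] 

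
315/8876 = 45/1268 = 0.04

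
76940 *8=615520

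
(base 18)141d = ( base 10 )7159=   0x1bf7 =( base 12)4187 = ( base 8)15767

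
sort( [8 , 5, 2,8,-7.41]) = [ - 7.41 , 2,5,8,  8 ]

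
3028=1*3028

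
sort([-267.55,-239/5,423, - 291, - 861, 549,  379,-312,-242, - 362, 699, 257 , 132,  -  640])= [  -  861, - 640,-362, - 312, - 291,- 267.55, - 242,-239/5,132, 257, 379,423,549, 699]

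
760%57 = 19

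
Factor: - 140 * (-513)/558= 2^1*3^1 * 5^1 *7^1*19^1*31^( - 1 ) =3990/31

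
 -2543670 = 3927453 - 6471123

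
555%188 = 179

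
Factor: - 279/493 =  - 3^2*17^(- 1 )*29^( - 1 )*31^1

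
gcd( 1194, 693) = 3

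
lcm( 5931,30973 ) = 278757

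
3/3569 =3/3569= 0.00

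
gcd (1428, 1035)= 3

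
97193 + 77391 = 174584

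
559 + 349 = 908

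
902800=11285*80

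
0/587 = 0  =  0.00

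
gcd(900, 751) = 1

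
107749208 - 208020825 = - 100271617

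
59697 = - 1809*( - 33)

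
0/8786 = 0 = 0.00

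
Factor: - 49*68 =- 2^2*7^2*17^1=- 3332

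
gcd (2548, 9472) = 4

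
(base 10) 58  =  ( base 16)3a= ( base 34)1O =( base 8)72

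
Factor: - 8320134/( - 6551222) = 4160067/3275611 = 3^1*17^( - 1 )*43^ ( - 1) * 103^1*4481^ ( -1 ) * 13463^1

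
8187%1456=907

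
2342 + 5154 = 7496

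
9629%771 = 377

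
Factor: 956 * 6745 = 2^2*5^1*19^1*71^1*239^1 = 6448220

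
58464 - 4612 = 53852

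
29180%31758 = 29180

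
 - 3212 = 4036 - 7248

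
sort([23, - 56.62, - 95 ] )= [  -  95, - 56.62,23]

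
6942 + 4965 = 11907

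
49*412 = 20188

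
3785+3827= 7612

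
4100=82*50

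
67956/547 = 67956/547= 124.23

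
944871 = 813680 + 131191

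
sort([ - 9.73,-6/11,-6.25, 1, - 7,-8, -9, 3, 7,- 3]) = [-9.73,-9, - 8,-7, - 6.25,-3,-6/11, 1, 3,7] 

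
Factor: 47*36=2^2*3^2*47^1 =1692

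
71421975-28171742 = 43250233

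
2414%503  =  402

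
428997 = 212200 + 216797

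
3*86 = 258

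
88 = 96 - 8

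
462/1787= 462/1787=0.26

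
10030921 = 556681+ 9474240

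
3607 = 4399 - 792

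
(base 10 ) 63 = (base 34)1T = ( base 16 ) 3f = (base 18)39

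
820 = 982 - 162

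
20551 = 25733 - 5182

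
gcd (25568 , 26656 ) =544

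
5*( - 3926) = - 19630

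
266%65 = 6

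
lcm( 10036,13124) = 170612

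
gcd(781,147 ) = 1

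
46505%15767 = 14971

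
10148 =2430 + 7718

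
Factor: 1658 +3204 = 4862 = 2^1*11^1*13^1 * 17^1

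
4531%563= 27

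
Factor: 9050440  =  2^3*5^1*7^1*32323^1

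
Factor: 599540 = 2^2* 5^1*31^1 * 967^1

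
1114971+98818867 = 99933838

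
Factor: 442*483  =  2^1 * 3^1*7^1*13^1*17^1*23^1 = 213486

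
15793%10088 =5705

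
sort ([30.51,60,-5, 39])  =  [ - 5, 30.51, 39, 60 ] 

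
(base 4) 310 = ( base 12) 44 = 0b110100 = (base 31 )1l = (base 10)52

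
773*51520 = 39824960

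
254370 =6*42395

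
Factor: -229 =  - 229^1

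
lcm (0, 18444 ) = 0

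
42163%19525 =3113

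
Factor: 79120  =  2^4 * 5^1*23^1*43^1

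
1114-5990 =-4876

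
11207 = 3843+7364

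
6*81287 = 487722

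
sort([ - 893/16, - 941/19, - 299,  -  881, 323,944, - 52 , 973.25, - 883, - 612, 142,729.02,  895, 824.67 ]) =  [ - 883,  -  881, -612,- 299, - 893/16, - 52, - 941/19,142, 323,729.02,824.67, 895, 944, 973.25]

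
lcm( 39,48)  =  624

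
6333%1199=338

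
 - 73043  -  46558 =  - 119601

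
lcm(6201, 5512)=49608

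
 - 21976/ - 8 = 2747/1 = 2747.00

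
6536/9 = 6536/9=   726.22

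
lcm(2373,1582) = 4746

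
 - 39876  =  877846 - 917722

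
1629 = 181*9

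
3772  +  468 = 4240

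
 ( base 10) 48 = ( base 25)1n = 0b110000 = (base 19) 2A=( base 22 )24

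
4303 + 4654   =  8957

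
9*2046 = 18414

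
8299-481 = 7818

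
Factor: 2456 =2^3*307^1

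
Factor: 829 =829^1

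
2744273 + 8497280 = 11241553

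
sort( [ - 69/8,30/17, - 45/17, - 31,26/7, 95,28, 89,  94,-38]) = [ - 38, - 31, - 69/8, - 45/17, 30/17, 26/7, 28 , 89, 94, 95]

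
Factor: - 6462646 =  - 2^1*89^1*36307^1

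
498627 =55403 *9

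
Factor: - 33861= - 3^1 *11287^1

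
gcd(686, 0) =686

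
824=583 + 241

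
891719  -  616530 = 275189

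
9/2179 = 9/2179  =  0.00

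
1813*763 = 1383319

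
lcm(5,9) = 45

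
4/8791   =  4/8791= 0.00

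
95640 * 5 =478200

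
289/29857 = 289/29857 =0.01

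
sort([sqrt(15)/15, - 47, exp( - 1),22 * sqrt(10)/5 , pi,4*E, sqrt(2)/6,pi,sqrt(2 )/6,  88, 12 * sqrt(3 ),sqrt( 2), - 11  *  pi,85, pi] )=[ - 47, - 11*pi, sqrt(2)/6,sqrt(2)/6, sqrt( 15 )/15,exp(-1),sqrt( 2),pi,pi,pi,4*E,  22*sqrt ( 10)/5,  12 * sqrt(3 ),  85,88 ] 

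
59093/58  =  59093/58 = 1018.84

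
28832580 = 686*42030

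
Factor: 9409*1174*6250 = 69038537500 = 2^2 * 5^5*97^2*  587^1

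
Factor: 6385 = 5^1*1277^1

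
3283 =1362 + 1921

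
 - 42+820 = 778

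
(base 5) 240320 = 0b10001010000011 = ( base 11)6702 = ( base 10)8835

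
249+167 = 416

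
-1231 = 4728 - 5959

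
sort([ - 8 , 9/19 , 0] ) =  [- 8, 0,9/19 ]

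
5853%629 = 192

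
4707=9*523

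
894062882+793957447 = 1688020329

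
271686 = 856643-584957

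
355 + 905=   1260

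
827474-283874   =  543600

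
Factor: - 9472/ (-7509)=2^8*3^( - 1 )*37^1*2503^( - 1)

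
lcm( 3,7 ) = 21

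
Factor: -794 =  - 2^1*397^1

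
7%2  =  1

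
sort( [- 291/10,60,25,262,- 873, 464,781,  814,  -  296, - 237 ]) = [ -873, - 296,  -  237 , - 291/10, 25,  60, 262,464, 781, 814] 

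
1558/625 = 2 + 308/625  =  2.49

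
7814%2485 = 359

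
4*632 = 2528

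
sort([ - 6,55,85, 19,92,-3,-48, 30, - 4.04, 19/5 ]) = [-48 , - 6, - 4.04, - 3,19/5,19, 30, 55,85, 92 ] 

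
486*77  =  37422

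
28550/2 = 14275 = 14275.00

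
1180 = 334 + 846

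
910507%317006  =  276495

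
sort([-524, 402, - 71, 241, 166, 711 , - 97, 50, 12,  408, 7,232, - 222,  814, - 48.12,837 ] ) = [- 524, - 222,- 97 , - 71, - 48.12,7, 12,  50,166 , 232,241,402,  408 , 711,  814, 837 ]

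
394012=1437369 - 1043357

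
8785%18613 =8785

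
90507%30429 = 29649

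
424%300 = 124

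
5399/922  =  5+789/922  =  5.86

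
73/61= 1  +  12/61 = 1.20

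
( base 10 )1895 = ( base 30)235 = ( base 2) 11101100111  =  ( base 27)2g5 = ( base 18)5f5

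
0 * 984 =0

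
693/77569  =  693/77569 = 0.01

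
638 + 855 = 1493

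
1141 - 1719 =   -  578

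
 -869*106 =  - 92114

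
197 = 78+119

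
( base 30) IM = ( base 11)471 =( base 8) 1062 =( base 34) GI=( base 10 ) 562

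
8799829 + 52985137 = 61784966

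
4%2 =0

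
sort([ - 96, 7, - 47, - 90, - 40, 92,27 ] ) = [  -  96, - 90, - 47, - 40, 7,27,92 ] 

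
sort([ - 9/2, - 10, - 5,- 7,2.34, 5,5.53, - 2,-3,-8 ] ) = [ -10 , - 8,  -  7, - 5, - 9/2, - 3, - 2,2.34, 5  ,  5.53] 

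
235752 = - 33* ( - 7144)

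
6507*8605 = 55992735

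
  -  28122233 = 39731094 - 67853327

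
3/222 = 1/74=0.01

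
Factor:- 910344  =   - 2^3*3^1*83^1*457^1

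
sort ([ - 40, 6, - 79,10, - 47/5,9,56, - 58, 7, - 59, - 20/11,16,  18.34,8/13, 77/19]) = [  -  79 ,-59, - 58, - 40,  -  47/5, - 20/11, 8/13,77/19,  6, 7,9, 10  ,  16, 18.34, 56]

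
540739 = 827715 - 286976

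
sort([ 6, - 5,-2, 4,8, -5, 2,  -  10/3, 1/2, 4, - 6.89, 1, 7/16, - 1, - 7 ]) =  [ - 7,-6.89, - 5 ,-5, - 10/3 , - 2, - 1, 7/16, 1/2, 1,  2, 4, 4,  6 , 8] 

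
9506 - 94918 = - 85412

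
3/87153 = 1/29051= 0.00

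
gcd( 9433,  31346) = 1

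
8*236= 1888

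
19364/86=225  +  7/43 = 225.16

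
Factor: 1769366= 2^1*61^1 * 14503^1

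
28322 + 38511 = 66833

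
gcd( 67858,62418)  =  2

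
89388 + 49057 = 138445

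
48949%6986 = 47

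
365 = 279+86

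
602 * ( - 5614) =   -  3379628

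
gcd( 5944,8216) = 8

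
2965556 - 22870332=-19904776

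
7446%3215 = 1016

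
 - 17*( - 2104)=35768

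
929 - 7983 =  - 7054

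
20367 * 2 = 40734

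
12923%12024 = 899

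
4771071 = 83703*57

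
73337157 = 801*91557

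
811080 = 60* 13518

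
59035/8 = 59035/8 = 7379.38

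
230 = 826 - 596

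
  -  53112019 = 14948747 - 68060766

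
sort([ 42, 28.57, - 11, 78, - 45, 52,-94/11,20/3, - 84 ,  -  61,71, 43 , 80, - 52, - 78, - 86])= [ - 86, - 84 ,-78, - 61, - 52, - 45 , - 11, - 94/11, 20/3,  28.57, 42, 43, 52,71, 78, 80]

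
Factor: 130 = 2^1*5^1*13^1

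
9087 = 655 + 8432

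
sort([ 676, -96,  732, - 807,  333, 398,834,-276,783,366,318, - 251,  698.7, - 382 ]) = [ - 807, - 382,-276,  -  251,-96, 318, 333,  366,398 , 676,698.7,732, 783,  834] 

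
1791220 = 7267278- 5476058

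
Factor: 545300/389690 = 2^1* 5^1 * 41^1*  293^( - 1 ) = 410/293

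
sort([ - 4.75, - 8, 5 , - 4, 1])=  [ - 8,-4.75, - 4, 1, 5 ]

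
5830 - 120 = 5710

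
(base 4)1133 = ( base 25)3k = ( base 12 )7B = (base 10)95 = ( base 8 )137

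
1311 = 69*19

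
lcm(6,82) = 246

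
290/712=145/356 = 0.41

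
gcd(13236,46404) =12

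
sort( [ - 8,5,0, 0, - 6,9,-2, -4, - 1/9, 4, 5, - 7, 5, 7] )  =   [-8, - 7, - 6, - 4, - 2, - 1/9,0, 0, 4, 5,5,  5,7,9]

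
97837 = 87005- -10832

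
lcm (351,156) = 1404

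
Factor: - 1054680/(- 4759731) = 351560/1586577 = 2^3* 3^ ( - 1 )*5^1 * 11^1*17^1*41^( - 1)*47^1*12899^(- 1)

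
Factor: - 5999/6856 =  - 7/8= -2^(-3 )*7^1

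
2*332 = 664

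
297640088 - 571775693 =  - 274135605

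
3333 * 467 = 1556511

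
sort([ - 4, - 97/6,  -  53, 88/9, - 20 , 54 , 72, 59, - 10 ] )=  [- 53, - 20,- 97/6, - 10, - 4,88/9, 54,  59, 72]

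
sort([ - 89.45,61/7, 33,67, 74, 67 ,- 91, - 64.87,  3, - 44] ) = [ - 91, - 89.45, - 64.87, - 44 , 3,61/7,  33,67, 67, 74] 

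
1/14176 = 1/14176 = 0.00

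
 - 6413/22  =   - 292 + 1/2= - 291.50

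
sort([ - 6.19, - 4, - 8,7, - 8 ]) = [ - 8 , - 8, - 6.19, - 4,  7 ] 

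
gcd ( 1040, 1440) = 80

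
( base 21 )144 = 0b1000010001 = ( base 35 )F4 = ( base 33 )g1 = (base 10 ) 529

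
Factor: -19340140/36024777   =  -2^2*3^( - 3) * 5^1 * 277^1*587^( - 1 )  *  2273^( - 1 )*3491^1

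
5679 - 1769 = 3910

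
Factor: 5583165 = 3^1*5^1*7^1 * 53173^1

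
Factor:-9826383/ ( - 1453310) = 2^( -1 ) * 3^1*5^(- 1)*7^1*19^( - 1)* 491^1 * 953^1*7649^(-1 ) 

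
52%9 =7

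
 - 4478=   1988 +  - 6466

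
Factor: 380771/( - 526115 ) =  - 5^(-1)*139^( - 1)* 503^1 = - 503/695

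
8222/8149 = 8222/8149  =  1.01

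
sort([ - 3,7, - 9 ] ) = [ - 9, - 3, 7]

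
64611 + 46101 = 110712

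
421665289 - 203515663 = 218149626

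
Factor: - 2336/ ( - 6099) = 2^5*3^(-1 ) * 19^( - 1)*73^1 * 107^( - 1) 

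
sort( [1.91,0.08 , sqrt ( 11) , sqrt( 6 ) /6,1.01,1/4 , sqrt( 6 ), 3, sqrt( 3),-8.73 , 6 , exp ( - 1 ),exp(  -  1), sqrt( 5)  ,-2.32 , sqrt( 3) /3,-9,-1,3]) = [ - 9, - 8.73 ,  -  2.32 , - 1,0.08 , 1/4, exp(- 1),exp( - 1), sqrt( 6) /6,sqrt( 3 )/3,1.01, sqrt( 3),  1.91, sqrt( 5 ),  sqrt( 6) , 3 , 3, sqrt( 11),6]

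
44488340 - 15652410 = 28835930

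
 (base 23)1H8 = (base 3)1021101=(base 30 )10S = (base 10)928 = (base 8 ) 1640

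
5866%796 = 294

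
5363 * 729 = 3909627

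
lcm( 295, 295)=295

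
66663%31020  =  4623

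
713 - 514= 199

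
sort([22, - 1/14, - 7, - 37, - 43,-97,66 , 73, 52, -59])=[ - 97, - 59, - 43, - 37,-7,- 1/14,22,52,66 , 73]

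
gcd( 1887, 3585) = 3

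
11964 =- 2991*( - 4)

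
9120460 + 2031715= 11152175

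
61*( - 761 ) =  - 46421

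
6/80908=3/40454 = 0.00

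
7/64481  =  7/64481 = 0.00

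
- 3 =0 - 3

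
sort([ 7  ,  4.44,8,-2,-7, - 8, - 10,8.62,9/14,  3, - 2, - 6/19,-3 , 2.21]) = [  -  10, - 8, - 7,-3, - 2, - 2, - 6/19,9/14,2.21, 3, 4.44,7,8 , 8.62 ] 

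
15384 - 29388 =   -  14004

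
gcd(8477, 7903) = 7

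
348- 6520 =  - 6172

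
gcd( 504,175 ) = 7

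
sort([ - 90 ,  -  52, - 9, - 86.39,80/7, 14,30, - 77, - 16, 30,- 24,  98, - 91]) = [- 91, - 90, - 86.39 , - 77 ,-52, - 24, - 16, - 9,80/7,14,  30,  30,98]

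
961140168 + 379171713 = 1340311881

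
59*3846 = 226914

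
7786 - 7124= 662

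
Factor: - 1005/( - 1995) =7^ ( - 1) * 19^( - 1)*67^1 = 67/133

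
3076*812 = 2497712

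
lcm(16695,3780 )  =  200340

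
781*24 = 18744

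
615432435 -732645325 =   -  117212890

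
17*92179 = 1567043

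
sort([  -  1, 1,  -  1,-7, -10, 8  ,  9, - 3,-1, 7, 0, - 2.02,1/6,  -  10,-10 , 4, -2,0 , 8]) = [ - 10, - 10, - 10, - 7,  -  3,-2.02,-2, - 1, - 1, - 1,  0, 0, 1/6,1,4, 7,8, 8,9] 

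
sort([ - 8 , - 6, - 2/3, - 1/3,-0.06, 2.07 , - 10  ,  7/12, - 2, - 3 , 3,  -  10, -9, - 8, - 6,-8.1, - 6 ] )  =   [  -  10 , - 10,  -  9 ,-8.1, - 8 ,-8, - 6, - 6, - 6, - 3, -2, - 2/3, - 1/3, - 0.06 , 7/12, 2.07,3]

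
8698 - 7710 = 988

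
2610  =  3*870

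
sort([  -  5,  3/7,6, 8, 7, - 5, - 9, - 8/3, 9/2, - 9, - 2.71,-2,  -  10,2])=[ - 10, - 9, - 9, - 5, - 5, - 2.71 , - 8/3 , - 2, 3/7 , 2, 9/2, 6,7, 8] 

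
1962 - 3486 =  - 1524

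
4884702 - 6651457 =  -1766755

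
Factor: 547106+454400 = 2^1* 11^1*45523^1 = 1001506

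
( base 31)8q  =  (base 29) 9d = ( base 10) 274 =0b100010010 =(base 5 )2044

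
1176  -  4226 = -3050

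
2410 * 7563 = 18226830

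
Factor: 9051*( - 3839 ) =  - 34746789=- 3^1*7^1*11^1 * 349^1*431^1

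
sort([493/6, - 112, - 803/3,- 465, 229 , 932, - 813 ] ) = [-813, - 465, - 803/3, - 112,  493/6, 229, 932]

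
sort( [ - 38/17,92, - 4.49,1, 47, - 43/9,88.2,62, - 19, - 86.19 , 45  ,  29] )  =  [ - 86.19,  -  19, - 43/9, -4.49, - 38/17,1, 29,45, 47,62, 88.2,92 ]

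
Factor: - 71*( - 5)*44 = 2^2*5^1* 11^1 *71^1= 15620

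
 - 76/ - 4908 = 19/1227 =0.02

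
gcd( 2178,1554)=6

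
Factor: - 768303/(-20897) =3^2*19^1* 4493^1*20897^(  -  1 )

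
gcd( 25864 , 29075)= 1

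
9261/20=463 + 1/20 = 463.05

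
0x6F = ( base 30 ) 3L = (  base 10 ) 111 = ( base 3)11010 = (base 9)133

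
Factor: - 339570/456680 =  - 2^( - 2 )*3^2*7^1*11^1*233^(  -  1 ) =- 693/932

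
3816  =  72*53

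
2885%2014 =871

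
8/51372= 2/12843 = 0.00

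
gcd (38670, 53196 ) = 6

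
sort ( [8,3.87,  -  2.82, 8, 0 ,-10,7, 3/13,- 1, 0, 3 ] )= [ - 10, - 2.82, - 1,0,0,3/13, 3,3.87, 7, 8, 8] 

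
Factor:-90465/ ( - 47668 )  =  2^ ( - 2 ) * 3^1*5^1*17^( - 1)*37^1* 163^1*701^( - 1) 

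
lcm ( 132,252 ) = 2772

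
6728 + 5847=12575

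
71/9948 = 71/9948 = 0.01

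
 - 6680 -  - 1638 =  - 5042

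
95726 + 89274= 185000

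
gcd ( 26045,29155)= 5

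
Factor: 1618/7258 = 19^( - 1 )*191^( - 1)*809^1 = 809/3629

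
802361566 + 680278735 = 1482640301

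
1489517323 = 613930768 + 875586555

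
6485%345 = 275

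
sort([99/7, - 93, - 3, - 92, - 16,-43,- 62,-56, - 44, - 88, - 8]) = [ -93, - 92, - 88, - 62,-56, - 44, - 43, - 16, - 8,  -  3, 99/7]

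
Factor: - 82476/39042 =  - 4582/2169 = -2^1*3^( - 2 )*29^1*79^1*241^( - 1)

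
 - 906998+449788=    - 457210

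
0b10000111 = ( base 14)99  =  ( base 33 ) 43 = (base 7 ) 252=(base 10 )135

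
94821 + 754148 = 848969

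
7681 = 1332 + 6349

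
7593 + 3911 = 11504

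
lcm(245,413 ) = 14455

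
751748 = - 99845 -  - 851593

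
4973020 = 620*8021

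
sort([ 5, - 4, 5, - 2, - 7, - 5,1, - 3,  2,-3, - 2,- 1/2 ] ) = [ - 7, - 5, -4,-3, - 3, - 2, - 2, - 1/2, 1,2,5, 5]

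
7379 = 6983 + 396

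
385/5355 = 11/153=0.07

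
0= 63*0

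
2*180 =360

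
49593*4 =198372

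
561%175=36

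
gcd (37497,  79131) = 3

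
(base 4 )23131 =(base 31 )NK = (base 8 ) 1335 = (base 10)733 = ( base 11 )607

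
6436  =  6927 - 491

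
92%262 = 92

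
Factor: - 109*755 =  - 82295=- 5^1*109^1*151^1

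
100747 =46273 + 54474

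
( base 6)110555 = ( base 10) 9287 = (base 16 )2447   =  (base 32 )927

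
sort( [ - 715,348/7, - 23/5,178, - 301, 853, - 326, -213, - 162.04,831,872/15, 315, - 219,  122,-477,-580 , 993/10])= [ - 715,- 580,  -  477,  -  326, - 301,- 219,  -  213, - 162.04,-23/5,348/7,872/15,993/10,122, 178,315,831, 853] 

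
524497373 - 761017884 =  - 236520511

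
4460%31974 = 4460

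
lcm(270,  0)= 0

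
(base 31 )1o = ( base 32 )1N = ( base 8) 67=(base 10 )55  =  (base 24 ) 27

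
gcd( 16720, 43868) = 44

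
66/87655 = 66/87655 = 0.00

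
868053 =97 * 8949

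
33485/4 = 8371 + 1/4 = 8371.25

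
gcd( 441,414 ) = 9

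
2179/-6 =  - 2179/6 = -363.17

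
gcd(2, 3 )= 1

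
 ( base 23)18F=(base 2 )1011011000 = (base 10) 728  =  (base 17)28E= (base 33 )m2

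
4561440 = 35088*130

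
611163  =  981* 623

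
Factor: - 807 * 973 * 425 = - 3^1 * 5^2 * 7^1 * 17^1*139^1 * 269^1  =  - 333714675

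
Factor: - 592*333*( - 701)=2^4*3^2*37^2*701^1 = 138192336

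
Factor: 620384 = 2^5*19387^1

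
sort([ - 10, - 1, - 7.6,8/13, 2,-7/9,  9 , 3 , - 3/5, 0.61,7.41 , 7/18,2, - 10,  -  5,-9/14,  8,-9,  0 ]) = [ - 10, - 10, - 9,  -  7.6, - 5, -1, - 7/9, - 9/14, - 3/5, 0,7/18,0.61, 8/13, 2, 2, 3,7.41, 8, 9] 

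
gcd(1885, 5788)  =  1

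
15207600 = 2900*5244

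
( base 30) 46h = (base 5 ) 110142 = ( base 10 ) 3797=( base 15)11D2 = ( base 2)111011010101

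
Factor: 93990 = 2^1*3^1*5^1*13^1*241^1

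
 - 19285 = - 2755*7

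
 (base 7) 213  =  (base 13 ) 84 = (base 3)11000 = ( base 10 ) 108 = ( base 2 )1101100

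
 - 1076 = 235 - 1311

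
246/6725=246/6725 = 0.04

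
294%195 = 99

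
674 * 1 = 674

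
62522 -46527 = 15995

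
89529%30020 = 29489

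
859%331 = 197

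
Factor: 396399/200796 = 229/116 = 2^( - 2 )*29^( - 1)*229^1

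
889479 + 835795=1725274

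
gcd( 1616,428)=4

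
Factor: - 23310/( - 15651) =2^1*5^1 * 7^1  *  47^( - 1) = 70/47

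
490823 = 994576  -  503753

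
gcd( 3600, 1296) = 144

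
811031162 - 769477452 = 41553710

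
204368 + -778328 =- 573960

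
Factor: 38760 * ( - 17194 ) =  - 2^4 * 3^1* 5^1*17^1*19^1 *8597^1 = - 666439440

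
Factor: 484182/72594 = 727/109 = 109^(- 1 )*727^1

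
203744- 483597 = -279853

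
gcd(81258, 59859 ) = 3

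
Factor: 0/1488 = 0^1= 0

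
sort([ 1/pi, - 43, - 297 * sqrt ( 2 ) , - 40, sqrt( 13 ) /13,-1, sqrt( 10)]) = [-297*sqrt(2 ), - 43 ,  -  40,-1,sqrt( 13) /13, 1/pi, sqrt( 10)]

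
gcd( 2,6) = 2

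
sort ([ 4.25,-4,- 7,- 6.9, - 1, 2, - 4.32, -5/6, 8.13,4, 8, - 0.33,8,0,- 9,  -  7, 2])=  [ - 9,-7, - 7 , -6.9 , - 4.32, - 4 , - 1,-5/6,-0.33,0, 2, 2, 4,4.25, 8, 8,8.13 ] 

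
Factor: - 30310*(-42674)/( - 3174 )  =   - 2^1  *3^( -1)*5^1*7^1*19^1*23^( - 2 )*433^1*1123^1=- 646724470/1587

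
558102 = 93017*6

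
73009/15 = 73009/15=   4867.27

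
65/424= 65/424= 0.15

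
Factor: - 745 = -5^1*149^1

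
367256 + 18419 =385675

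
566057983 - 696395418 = -130337435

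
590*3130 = 1846700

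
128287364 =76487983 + 51799381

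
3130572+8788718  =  11919290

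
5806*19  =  110314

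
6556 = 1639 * 4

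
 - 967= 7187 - 8154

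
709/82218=709/82218 = 0.01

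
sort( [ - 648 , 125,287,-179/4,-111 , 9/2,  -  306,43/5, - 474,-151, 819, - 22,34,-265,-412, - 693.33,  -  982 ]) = [ - 982, - 693.33, - 648,-474,-412, - 306,-265,  -  151,-111, - 179/4,-22, 9/2,43/5, 34,125,  287, 819]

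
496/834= 248/417 = 0.59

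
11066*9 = 99594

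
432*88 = 38016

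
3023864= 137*22072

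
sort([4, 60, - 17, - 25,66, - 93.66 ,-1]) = [-93.66,- 25, - 17, - 1, 4,  60, 66]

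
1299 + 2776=4075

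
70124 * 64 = 4487936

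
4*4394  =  17576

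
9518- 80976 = -71458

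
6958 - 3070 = 3888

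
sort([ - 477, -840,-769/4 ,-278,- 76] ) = [ - 840,-477, - 278, - 769/4, - 76] 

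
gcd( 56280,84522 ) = 6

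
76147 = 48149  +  27998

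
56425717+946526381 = 1002952098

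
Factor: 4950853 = 4950853^1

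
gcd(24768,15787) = 1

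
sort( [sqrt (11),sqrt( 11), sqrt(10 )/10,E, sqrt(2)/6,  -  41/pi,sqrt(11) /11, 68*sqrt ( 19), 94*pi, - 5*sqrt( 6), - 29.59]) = [-29.59, - 41/pi, - 5*sqrt(6 ),sqrt(2)/6 , sqrt( 11) /11,sqrt(10 ) /10, E,sqrt (11), sqrt( 11 ),94*pi, 68*sqrt( 19)]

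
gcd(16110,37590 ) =5370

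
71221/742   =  71221/742= 95.99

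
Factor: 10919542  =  2^1*17^1*321163^1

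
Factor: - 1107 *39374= - 2^1*3^3*41^1*19687^1  =  - 43587018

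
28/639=28/639 = 0.04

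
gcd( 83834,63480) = 2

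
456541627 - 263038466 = 193503161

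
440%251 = 189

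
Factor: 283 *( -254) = - 2^1 * 127^1  *283^1 = -71882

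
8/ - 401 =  - 1+393/401 = -0.02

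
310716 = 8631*36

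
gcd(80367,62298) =3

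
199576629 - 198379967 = 1196662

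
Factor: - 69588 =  -2^2*3^2* 1933^1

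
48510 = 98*495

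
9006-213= 8793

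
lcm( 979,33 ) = 2937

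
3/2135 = 3/2135 = 0.00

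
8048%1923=356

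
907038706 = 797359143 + 109679563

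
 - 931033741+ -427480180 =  - 1358513921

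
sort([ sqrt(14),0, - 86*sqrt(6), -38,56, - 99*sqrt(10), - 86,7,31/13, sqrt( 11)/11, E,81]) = [ - 99 * sqrt (10 )  , - 86 * sqrt(6), - 86, - 38 , 0, sqrt( 11) /11,31/13, E,  sqrt( 14),7, 56, 81 ]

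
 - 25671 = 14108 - 39779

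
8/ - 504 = - 1/63 = - 0.02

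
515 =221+294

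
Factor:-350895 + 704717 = 2^1*7^1*127^1*199^1 = 353822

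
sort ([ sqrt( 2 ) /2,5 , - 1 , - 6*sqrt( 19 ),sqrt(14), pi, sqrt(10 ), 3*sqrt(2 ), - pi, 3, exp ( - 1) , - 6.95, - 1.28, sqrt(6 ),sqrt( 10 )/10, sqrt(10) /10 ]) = [ - 6*sqrt( 19), - 6.95, - pi, - 1.28, - 1,sqrt(10 )/10, sqrt(10) /10, exp( - 1), sqrt( 2 ) /2, sqrt(6 ), 3, pi, sqrt( 10 ),sqrt( 14 ), 3*sqrt( 2), 5]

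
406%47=30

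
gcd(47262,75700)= 2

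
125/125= 1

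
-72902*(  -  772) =56280344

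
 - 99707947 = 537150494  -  636858441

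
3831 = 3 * 1277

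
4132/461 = 8+444/461=8.96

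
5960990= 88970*67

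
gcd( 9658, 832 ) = 2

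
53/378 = 53/378 = 0.14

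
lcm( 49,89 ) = 4361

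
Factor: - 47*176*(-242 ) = 2001824  =  2^5 *11^3*47^1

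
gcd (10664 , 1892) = 172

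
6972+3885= 10857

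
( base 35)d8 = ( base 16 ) 1cf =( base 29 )fs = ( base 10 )463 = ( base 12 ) 327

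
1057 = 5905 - 4848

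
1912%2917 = 1912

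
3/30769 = 3/30769 = 0.00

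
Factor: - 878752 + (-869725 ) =- 1748477 = - 1748477^1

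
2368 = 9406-7038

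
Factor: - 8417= - 19^1*443^1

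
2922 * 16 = 46752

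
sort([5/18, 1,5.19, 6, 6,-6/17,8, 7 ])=[ - 6/17, 5/18,1, 5.19,6, 6, 7, 8 ]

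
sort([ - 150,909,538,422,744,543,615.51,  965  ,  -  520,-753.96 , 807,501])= [ - 753.96,-520,- 150,422,  501,538, 543,615.51,744,807,909,965 ] 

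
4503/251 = 17 + 236/251 = 17.94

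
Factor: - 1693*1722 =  - 2^1*3^1*7^1*41^1*1693^1 = - 2915346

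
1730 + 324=2054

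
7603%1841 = 239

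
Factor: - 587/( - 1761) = 3^ ( - 1) =1/3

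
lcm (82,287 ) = 574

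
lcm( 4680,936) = 4680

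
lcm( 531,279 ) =16461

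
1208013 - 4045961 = - 2837948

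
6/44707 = 6/44707=0.00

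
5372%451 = 411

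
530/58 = 265/29= 9.14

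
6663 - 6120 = 543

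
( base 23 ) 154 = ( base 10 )648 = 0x288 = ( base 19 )1F2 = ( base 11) 53a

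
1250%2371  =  1250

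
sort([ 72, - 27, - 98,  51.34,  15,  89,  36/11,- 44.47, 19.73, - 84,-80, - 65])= [ - 98, - 84, - 80, - 65,- 44.47, - 27, 36/11, 15,19.73,51.34,72, 89 ]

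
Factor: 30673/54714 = 37/66 = 2^( - 1)*3^( - 1 )*11^(  -  1)*37^1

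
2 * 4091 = 8182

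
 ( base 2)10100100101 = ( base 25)22H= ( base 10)1317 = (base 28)1J1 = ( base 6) 10033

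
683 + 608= 1291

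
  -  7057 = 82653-89710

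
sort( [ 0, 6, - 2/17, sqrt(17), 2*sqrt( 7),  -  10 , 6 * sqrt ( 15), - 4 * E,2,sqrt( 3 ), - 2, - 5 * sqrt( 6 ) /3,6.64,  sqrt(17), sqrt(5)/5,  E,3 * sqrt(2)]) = [ - 4 *E, - 10, - 5*sqrt( 6)/3, - 2,-2/17,0,  sqrt( 5 )/5,sqrt(3),2, E,  sqrt( 17 ) , sqrt( 17 ) , 3 * sqrt( 2),2 * sqrt( 7),6,6.64,6*sqrt (15)]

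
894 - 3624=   -  2730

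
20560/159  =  20560/159   =  129.31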